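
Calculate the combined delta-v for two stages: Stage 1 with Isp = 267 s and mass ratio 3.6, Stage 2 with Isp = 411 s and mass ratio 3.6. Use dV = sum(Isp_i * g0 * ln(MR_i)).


dV1 = 267 * 9.81 * ln(3.6) = 3355.1 m/s
dV2 = 411 * 9.81 * ln(3.6) = 5164.6 m/s
Total dV = 3355.1 + 5164.6 = 8519.7 m/s ~ 8520 m/s

8520 m/s


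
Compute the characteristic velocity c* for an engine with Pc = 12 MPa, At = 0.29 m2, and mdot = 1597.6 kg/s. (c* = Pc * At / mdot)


c* = 12e6 * 0.29 / 1597.6 = 2178 m/s

2178 m/s


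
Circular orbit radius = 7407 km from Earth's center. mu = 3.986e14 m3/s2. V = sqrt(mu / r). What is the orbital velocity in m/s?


V = sqrt(3.986e14 / 7407000) = 7336 m/s

7336 m/s


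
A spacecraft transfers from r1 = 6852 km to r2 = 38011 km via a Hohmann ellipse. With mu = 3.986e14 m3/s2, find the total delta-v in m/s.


V1 = sqrt(mu/r1) = 7627.11 m/s
dV1 = V1*(sqrt(2*r2/(r1+r2)) - 1) = 2301.43 m/s
V2 = sqrt(mu/r2) = 3238.28 m/s
dV2 = V2*(1 - sqrt(2*r1/(r1+r2))) = 1448.52 m/s
Total dV = 3750 m/s

3750 m/s


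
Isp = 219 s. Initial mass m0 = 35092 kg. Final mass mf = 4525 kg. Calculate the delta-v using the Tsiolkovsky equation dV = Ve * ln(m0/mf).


Ve = 219 * 9.81 = 2148.39 m/s
dV = 2148.39 * ln(35092/4525) = 4401 m/s

4401 m/s


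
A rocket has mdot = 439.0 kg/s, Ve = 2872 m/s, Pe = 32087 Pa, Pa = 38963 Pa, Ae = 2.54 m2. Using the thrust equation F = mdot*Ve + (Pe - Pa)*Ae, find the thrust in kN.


F = 439.0 * 2872 + (32087 - 38963) * 2.54 = 1.2433e+06 N = 1243.3 kN

1243.3 kN


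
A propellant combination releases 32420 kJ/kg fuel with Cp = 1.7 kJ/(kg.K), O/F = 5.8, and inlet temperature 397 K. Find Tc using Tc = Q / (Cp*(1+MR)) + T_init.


Tc = 32420 / (1.7 * (1 + 5.8)) + 397 = 3201 K

3201 K


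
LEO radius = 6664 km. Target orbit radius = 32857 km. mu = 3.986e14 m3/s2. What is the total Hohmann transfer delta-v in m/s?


V1 = sqrt(mu/r1) = 7733.95 m/s
dV1 = V1*(sqrt(2*r2/(r1+r2)) - 1) = 2238.83 m/s
V2 = sqrt(mu/r2) = 3483.01 m/s
dV2 = V2*(1 - sqrt(2*r1/(r1+r2))) = 1460.35 m/s
Total dV = 3699 m/s

3699 m/s


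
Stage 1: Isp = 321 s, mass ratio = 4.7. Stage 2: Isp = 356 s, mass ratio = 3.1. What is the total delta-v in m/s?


dV1 = 321 * 9.81 * ln(4.7) = 4873.3 m/s
dV2 = 356 * 9.81 * ln(3.1) = 3951.3 m/s
Total dV = 4873.3 + 3951.3 = 8824.6 m/s ~ 8825 m/s

8825 m/s


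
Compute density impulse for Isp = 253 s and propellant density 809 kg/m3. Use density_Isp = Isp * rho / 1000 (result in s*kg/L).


rho*Isp = 253 * 809 / 1000 = 205 s*kg/L

205 s*kg/L


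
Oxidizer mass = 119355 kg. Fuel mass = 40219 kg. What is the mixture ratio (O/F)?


MR = 119355 / 40219 = 2.97

2.97


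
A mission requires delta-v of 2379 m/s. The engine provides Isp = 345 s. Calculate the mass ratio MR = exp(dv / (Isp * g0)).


Ve = 345 * 9.81 = 3384.45 m/s
MR = exp(2379 / 3384.45) = 2.02

2.02


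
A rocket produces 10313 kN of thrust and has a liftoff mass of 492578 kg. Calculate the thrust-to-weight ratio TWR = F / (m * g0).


TWR = 10313000 / (492578 * 9.81) = 2.13

2.13


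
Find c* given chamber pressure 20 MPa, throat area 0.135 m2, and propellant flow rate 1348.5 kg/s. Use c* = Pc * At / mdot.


c* = 20e6 * 0.135 / 1348.5 = 2002 m/s

2002 m/s


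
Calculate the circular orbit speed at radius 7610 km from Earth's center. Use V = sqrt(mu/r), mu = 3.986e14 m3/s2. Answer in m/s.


V = sqrt(3.986e14 / 7610000) = 7237 m/s

7237 m/s


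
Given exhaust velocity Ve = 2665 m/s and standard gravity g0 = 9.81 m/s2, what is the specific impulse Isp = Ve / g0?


Isp = Ve / g0 = 2665 / 9.81 = 271.7 s

271.7 s


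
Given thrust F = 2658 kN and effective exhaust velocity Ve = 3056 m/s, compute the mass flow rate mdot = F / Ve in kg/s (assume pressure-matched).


mdot = F / Ve = 2658000 / 3056 = 869.8 kg/s

869.8 kg/s


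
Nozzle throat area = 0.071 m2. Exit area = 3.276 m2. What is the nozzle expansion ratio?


AR = 3.276 / 0.071 = 46.1

46.1


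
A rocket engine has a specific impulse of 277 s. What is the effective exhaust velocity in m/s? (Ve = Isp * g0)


Ve = Isp * g0 = 277 * 9.81 = 2717.4 m/s

2717.4 m/s


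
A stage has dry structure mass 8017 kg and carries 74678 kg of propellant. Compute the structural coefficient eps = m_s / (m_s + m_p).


eps = 8017 / (8017 + 74678) = 0.0969

0.0969


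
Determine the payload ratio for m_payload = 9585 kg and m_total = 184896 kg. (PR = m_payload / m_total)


PR = 9585 / 184896 = 0.0518

0.0518


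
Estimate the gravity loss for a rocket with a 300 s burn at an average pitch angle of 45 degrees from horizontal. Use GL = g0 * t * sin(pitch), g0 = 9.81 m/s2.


GL = 9.81 * 300 * sin(45 deg) = 2081 m/s

2081 m/s


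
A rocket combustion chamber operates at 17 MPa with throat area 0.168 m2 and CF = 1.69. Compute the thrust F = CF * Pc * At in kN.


F = 1.69 * 17e6 * 0.168 = 4.8266e+06 N = 4826.6 kN

4826.6 kN


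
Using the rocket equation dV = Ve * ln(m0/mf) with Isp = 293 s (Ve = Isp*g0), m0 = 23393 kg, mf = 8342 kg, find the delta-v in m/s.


Ve = 293 * 9.81 = 2874.33 m/s
dV = 2874.33 * ln(23393/8342) = 2964 m/s

2964 m/s


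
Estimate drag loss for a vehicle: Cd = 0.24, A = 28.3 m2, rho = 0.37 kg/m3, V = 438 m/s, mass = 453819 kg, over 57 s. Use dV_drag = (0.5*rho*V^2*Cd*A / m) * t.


D = 0.5 * 0.37 * 438^2 * 0.24 * 28.3 = 241055.82 N
a = 241055.82 / 453819 = 0.5312 m/s2
dV = 0.5312 * 57 = 30.3 m/s

30.3 m/s


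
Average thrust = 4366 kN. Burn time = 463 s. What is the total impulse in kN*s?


It = 4366 * 463 = 2021458 kN*s

2021458 kN*s


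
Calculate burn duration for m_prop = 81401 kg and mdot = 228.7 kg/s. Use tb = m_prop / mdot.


tb = 81401 / 228.7 = 355.9 s

355.9 s


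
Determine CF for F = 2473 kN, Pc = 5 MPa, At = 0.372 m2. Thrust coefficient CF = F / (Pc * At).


CF = 2473000 / (5e6 * 0.372) = 1.33

1.33


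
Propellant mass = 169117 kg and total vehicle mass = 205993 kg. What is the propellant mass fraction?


PMF = 169117 / 205993 = 0.821

0.821


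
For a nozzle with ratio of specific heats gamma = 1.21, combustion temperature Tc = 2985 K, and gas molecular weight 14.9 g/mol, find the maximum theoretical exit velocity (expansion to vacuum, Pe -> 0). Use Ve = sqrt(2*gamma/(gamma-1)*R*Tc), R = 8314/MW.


R = 8314 / 14.9 = 557.99 J/(kg.K)
Ve = sqrt(2 * 1.21 / (1.21 - 1) * 557.99 * 2985) = 4381 m/s

4381 m/s


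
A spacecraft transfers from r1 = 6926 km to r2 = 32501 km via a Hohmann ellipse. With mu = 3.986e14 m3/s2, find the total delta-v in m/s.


V1 = sqrt(mu/r1) = 7586.25 m/s
dV1 = V1*(sqrt(2*r2/(r1+r2)) - 1) = 2154.53 m/s
V2 = sqrt(mu/r2) = 3502.03 m/s
dV2 = V2*(1 - sqrt(2*r1/(r1+r2))) = 1426.26 m/s
Total dV = 3581 m/s

3581 m/s


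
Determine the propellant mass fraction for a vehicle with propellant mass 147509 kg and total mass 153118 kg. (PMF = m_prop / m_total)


PMF = 147509 / 153118 = 0.963

0.963


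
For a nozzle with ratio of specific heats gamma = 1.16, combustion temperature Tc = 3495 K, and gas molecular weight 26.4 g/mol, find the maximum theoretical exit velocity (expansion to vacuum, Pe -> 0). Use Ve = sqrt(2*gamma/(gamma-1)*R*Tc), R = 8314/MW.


R = 8314 / 26.4 = 314.92 J/(kg.K)
Ve = sqrt(2 * 1.16 / (1.16 - 1) * 314.92 * 3495) = 3995 m/s

3995 m/s


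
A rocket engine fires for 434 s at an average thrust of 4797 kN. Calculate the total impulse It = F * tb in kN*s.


It = 4797 * 434 = 2081898 kN*s

2081898 kN*s


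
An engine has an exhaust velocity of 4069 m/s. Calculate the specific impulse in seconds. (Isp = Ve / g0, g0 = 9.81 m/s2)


Isp = Ve / g0 = 4069 / 9.81 = 414.8 s

414.8 s


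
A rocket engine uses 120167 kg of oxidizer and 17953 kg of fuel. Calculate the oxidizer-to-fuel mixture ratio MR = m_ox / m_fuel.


MR = 120167 / 17953 = 6.69

6.69


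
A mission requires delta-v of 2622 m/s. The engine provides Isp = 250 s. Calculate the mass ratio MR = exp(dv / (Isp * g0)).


Ve = 250 * 9.81 = 2452.5 m/s
MR = exp(2622 / 2452.5) = 2.913

2.913


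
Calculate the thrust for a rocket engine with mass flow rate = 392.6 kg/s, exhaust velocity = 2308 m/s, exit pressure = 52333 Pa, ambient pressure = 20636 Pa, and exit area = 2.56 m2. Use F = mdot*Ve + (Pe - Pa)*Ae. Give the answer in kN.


F = 392.6 * 2308 + (52333 - 20636) * 2.56 = 987265.0 N = 987.3 kN

987.3 kN


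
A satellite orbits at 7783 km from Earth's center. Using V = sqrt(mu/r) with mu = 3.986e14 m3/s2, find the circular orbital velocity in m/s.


V = sqrt(3.986e14 / 7783000) = 7156 m/s

7156 m/s


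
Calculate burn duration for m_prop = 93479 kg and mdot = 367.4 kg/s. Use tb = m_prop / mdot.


tb = 93479 / 367.4 = 254.4 s

254.4 s


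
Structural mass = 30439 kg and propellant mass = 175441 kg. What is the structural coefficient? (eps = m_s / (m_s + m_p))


eps = 30439 / (30439 + 175441) = 0.1478

0.1478


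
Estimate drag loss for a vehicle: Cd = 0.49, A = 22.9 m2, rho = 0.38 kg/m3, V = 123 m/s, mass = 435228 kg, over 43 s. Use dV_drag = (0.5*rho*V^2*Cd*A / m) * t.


D = 0.5 * 0.38 * 123^2 * 0.49 * 22.9 = 32254.88 N
a = 32254.88 / 435228 = 0.0741 m/s2
dV = 0.0741 * 43 = 3.2 m/s

3.2 m/s


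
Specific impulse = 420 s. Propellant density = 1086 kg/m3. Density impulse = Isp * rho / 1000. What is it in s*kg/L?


rho*Isp = 420 * 1086 / 1000 = 456 s*kg/L

456 s*kg/L


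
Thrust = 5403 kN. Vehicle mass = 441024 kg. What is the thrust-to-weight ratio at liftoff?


TWR = 5403000 / (441024 * 9.81) = 1.25

1.25


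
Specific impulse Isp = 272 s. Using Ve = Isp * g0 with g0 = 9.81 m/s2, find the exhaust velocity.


Ve = Isp * g0 = 272 * 9.81 = 2668.3 m/s

2668.3 m/s


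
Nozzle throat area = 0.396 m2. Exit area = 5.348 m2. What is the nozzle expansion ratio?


AR = 5.348 / 0.396 = 13.5

13.5


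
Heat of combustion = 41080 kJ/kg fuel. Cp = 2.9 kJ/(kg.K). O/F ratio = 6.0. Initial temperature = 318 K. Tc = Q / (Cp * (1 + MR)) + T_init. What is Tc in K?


Tc = 41080 / (2.9 * (1 + 6.0)) + 318 = 2342 K

2342 K


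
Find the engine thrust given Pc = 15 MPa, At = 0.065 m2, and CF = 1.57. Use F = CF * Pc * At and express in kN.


F = 1.57 * 15e6 * 0.065 = 1.5308e+06 N = 1530.8 kN

1530.8 kN


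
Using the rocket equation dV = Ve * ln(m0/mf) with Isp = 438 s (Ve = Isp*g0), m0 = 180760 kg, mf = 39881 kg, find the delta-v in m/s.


Ve = 438 * 9.81 = 4296.78 m/s
dV = 4296.78 * ln(180760/39881) = 6494 m/s

6494 m/s


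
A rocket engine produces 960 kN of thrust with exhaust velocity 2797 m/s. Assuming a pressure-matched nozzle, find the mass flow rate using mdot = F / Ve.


mdot = F / Ve = 960000 / 2797 = 343.2 kg/s

343.2 kg/s


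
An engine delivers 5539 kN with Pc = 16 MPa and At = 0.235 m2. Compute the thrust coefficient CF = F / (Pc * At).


CF = 5539000 / (16e6 * 0.235) = 1.47

1.47


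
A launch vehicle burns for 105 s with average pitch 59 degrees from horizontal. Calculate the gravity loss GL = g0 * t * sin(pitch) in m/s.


GL = 9.81 * 105 * sin(59 deg) = 883 m/s

883 m/s


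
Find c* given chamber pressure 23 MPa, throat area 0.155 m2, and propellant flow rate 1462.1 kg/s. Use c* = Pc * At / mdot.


c* = 23e6 * 0.155 / 1462.1 = 2438 m/s

2438 m/s


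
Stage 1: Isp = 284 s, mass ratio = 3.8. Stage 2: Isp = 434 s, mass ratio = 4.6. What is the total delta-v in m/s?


dV1 = 284 * 9.81 * ln(3.8) = 3719.4 m/s
dV2 = 434 * 9.81 * ln(4.6) = 6497.2 m/s
Total dV = 3719.4 + 6497.2 = 10216.6 m/s ~ 10217 m/s

10217 m/s


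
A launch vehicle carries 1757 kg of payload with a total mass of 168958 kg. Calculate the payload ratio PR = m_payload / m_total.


PR = 1757 / 168958 = 0.0104

0.0104


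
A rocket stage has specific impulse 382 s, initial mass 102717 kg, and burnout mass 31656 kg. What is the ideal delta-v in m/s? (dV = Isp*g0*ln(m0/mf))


Ve = 382 * 9.81 = 3747.42 m/s
dV = 3747.42 * ln(102717/31656) = 4411 m/s

4411 m/s


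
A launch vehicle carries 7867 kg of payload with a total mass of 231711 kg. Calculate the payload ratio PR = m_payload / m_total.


PR = 7867 / 231711 = 0.034

0.034


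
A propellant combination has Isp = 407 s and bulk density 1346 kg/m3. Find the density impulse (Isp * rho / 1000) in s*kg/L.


rho*Isp = 407 * 1346 / 1000 = 548 s*kg/L

548 s*kg/L


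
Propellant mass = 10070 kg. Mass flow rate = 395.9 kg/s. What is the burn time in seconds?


tb = 10070 / 395.9 = 25.4 s

25.4 s


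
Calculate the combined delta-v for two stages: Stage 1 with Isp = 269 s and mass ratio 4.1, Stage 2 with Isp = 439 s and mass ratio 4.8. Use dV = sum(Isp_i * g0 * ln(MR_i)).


dV1 = 269 * 9.81 * ln(4.1) = 3723.4 m/s
dV2 = 439 * 9.81 * ln(4.8) = 6755.4 m/s
Total dV = 3723.4 + 6755.4 = 10478.8 m/s ~ 10479 m/s

10479 m/s


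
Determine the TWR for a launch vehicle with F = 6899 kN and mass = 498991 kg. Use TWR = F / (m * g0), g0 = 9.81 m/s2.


TWR = 6899000 / (498991 * 9.81) = 1.41

1.41


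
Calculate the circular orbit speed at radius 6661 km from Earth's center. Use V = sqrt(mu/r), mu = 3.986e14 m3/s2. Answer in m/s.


V = sqrt(3.986e14 / 6661000) = 7736 m/s

7736 m/s


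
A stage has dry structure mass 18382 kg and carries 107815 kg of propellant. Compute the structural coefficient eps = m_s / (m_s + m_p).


eps = 18382 / (18382 + 107815) = 0.1457

0.1457


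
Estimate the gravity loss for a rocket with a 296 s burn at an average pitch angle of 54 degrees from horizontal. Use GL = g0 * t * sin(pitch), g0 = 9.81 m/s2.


GL = 9.81 * 296 * sin(54 deg) = 2349 m/s

2349 m/s


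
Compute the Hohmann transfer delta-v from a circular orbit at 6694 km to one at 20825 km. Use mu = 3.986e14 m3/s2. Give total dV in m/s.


V1 = sqrt(mu/r1) = 7716.6 m/s
dV1 = V1*(sqrt(2*r2/(r1+r2)) - 1) = 1776.7 m/s
V2 = sqrt(mu/r2) = 4374.98 m/s
dV2 = V2*(1 - sqrt(2*r1/(r1+r2))) = 1323.45 m/s
Total dV = 3100 m/s

3100 m/s


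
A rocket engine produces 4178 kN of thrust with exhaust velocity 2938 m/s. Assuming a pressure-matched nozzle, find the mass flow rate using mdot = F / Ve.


mdot = F / Ve = 4178000 / 2938 = 1422.1 kg/s

1422.1 kg/s


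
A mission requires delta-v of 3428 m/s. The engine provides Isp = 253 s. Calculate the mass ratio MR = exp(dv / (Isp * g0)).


Ve = 253 * 9.81 = 2481.93 m/s
MR = exp(3428 / 2481.93) = 3.98

3.98


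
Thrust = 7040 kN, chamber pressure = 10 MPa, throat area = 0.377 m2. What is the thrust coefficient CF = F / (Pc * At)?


CF = 7040000 / (10e6 * 0.377) = 1.87

1.87


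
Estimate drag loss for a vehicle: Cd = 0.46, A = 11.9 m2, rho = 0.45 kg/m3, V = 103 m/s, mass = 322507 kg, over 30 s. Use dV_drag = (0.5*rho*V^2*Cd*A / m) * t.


D = 0.5 * 0.45 * 103^2 * 0.46 * 11.9 = 13066.57 N
a = 13066.57 / 322507 = 0.0405 m/s2
dV = 0.0405 * 30 = 1.2 m/s

1.2 m/s


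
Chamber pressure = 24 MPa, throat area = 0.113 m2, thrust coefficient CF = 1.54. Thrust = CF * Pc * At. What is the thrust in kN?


F = 1.54 * 24e6 * 0.113 = 4.1765e+06 N = 4176.5 kN

4176.5 kN


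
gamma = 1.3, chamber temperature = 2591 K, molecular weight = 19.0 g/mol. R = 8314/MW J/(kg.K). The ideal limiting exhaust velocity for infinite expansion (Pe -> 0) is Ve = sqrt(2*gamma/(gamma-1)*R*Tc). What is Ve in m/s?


R = 8314 / 19.0 = 437.58 J/(kg.K)
Ve = sqrt(2 * 1.3 / (1.3 - 1) * 437.58 * 2591) = 3135 m/s

3135 m/s


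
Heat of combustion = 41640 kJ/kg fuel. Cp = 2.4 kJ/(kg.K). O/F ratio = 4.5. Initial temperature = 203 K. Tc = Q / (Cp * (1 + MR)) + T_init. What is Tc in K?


Tc = 41640 / (2.4 * (1 + 4.5)) + 203 = 3358 K

3358 K


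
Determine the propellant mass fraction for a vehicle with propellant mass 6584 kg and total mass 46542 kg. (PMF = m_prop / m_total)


PMF = 6584 / 46542 = 0.141

0.141


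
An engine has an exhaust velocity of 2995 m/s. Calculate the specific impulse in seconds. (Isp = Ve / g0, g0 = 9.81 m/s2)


Isp = Ve / g0 = 2995 / 9.81 = 305.3 s

305.3 s


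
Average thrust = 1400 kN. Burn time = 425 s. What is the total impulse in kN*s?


It = 1400 * 425 = 595000 kN*s

595000 kN*s


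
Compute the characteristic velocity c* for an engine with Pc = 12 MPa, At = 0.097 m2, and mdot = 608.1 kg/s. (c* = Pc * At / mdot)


c* = 12e6 * 0.097 / 608.1 = 1914 m/s

1914 m/s


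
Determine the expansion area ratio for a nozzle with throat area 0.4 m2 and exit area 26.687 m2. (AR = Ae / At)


AR = 26.687 / 0.4 = 66.7

66.7


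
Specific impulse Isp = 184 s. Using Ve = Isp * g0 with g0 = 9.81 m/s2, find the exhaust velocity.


Ve = Isp * g0 = 184 * 9.81 = 1805.0 m/s

1805.0 m/s


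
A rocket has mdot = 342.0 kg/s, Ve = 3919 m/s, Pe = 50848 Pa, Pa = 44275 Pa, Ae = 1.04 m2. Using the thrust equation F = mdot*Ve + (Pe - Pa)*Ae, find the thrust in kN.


F = 342.0 * 3919 + (50848 - 44275) * 1.04 = 1.3471e+06 N = 1347.1 kN

1347.1 kN


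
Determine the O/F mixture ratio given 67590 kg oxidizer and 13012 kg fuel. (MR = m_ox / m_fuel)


MR = 67590 / 13012 = 5.19

5.19


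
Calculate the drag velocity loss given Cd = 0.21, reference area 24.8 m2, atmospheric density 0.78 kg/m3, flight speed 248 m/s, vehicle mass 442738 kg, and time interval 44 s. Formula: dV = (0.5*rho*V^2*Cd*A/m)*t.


D = 0.5 * 0.78 * 248^2 * 0.21 * 24.8 = 124922.0 N
a = 124922.0 / 442738 = 0.2822 m/s2
dV = 0.2822 * 44 = 12.4 m/s

12.4 m/s


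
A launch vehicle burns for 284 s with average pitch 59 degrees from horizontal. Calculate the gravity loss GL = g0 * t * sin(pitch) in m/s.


GL = 9.81 * 284 * sin(59 deg) = 2388 m/s

2388 m/s


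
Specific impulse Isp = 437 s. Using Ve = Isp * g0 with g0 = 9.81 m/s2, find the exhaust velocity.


Ve = Isp * g0 = 437 * 9.81 = 4287.0 m/s

4287.0 m/s


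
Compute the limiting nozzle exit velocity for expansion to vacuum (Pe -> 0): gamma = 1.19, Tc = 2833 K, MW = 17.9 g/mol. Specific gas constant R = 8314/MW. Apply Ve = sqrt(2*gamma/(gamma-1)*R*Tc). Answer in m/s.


R = 8314 / 17.9 = 464.47 J/(kg.K)
Ve = sqrt(2 * 1.19 / (1.19 - 1) * 464.47 * 2833) = 4060 m/s

4060 m/s


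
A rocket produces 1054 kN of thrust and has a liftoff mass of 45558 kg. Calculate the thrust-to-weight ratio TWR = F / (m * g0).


TWR = 1054000 / (45558 * 9.81) = 2.36

2.36


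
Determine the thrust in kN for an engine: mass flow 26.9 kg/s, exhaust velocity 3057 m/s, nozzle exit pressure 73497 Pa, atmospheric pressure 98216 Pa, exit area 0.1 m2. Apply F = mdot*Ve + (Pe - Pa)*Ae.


F = 26.9 * 3057 + (73497 - 98216) * 0.1 = 79761.0 N = 79.8 kN

79.8 kN


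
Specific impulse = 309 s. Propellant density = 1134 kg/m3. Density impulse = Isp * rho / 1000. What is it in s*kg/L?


rho*Isp = 309 * 1134 / 1000 = 350 s*kg/L

350 s*kg/L


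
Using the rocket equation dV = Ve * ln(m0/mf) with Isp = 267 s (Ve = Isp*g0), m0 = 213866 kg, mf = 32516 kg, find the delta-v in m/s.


Ve = 267 * 9.81 = 2619.27 m/s
dV = 2619.27 * ln(213866/32516) = 4934 m/s

4934 m/s


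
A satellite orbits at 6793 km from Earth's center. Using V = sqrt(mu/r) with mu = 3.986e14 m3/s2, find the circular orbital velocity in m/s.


V = sqrt(3.986e14 / 6793000) = 7660 m/s

7660 m/s


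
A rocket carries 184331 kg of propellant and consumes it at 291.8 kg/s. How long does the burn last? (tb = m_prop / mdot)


tb = 184331 / 291.8 = 631.7 s

631.7 s


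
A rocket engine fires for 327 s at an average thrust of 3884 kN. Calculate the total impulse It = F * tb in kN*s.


It = 3884 * 327 = 1270068 kN*s

1270068 kN*s


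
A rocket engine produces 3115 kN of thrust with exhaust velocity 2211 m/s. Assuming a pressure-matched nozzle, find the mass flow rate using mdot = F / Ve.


mdot = F / Ve = 3115000 / 2211 = 1408.9 kg/s

1408.9 kg/s


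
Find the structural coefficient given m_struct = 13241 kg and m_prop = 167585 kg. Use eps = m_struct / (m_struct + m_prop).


eps = 13241 / (13241 + 167585) = 0.0732

0.0732


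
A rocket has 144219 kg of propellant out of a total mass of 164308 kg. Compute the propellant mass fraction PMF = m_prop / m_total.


PMF = 144219 / 164308 = 0.878

0.878


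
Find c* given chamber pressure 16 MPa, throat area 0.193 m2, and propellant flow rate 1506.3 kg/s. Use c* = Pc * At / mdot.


c* = 16e6 * 0.193 / 1506.3 = 2050 m/s

2050 m/s


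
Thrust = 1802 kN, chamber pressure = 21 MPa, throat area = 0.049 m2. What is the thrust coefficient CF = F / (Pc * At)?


CF = 1802000 / (21e6 * 0.049) = 1.75

1.75


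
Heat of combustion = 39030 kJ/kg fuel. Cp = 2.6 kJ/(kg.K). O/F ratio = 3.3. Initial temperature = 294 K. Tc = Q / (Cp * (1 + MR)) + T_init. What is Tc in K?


Tc = 39030 / (2.6 * (1 + 3.3)) + 294 = 3785 K

3785 K


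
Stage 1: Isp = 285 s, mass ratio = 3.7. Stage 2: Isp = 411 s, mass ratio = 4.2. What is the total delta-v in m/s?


dV1 = 285 * 9.81 * ln(3.7) = 3657.9 m/s
dV2 = 411 * 9.81 * ln(4.2) = 5786.1 m/s
Total dV = 3657.9 + 5786.1 = 9444.0 m/s ~ 9444 m/s

9444 m/s


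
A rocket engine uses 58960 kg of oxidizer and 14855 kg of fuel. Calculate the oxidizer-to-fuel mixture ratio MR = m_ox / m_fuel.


MR = 58960 / 14855 = 3.97

3.97


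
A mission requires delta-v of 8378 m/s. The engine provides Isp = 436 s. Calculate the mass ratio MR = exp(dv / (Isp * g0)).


Ve = 436 * 9.81 = 4277.16 m/s
MR = exp(8378 / 4277.16) = 7.091

7.091


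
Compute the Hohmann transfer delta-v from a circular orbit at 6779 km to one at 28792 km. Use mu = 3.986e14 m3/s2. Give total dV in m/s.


V1 = sqrt(mu/r1) = 7668.07 m/s
dV1 = V1*(sqrt(2*r2/(r1+r2)) - 1) = 2088.31 m/s
V2 = sqrt(mu/r2) = 3720.77 m/s
dV2 = V2*(1 - sqrt(2*r1/(r1+r2))) = 1423.66 m/s
Total dV = 3512 m/s

3512 m/s


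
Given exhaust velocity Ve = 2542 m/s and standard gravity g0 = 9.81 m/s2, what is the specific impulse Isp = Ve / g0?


Isp = Ve / g0 = 2542 / 9.81 = 259.1 s

259.1 s


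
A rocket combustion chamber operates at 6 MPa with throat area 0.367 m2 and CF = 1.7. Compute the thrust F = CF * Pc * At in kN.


F = 1.7 * 6e6 * 0.367 = 3.7434e+06 N = 3743.4 kN

3743.4 kN


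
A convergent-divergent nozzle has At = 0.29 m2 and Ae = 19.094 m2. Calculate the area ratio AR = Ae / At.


AR = 19.094 / 0.29 = 65.8

65.8


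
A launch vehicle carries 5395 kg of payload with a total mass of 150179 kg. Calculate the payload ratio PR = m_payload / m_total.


PR = 5395 / 150179 = 0.0359

0.0359


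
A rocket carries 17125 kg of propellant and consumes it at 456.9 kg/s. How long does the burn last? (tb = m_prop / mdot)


tb = 17125 / 456.9 = 37.5 s

37.5 s


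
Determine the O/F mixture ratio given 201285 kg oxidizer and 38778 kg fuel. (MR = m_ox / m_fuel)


MR = 201285 / 38778 = 5.19

5.19


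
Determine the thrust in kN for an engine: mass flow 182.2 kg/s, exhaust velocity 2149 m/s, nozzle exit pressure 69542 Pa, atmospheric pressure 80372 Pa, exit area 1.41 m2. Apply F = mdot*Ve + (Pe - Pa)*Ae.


F = 182.2 * 2149 + (69542 - 80372) * 1.41 = 376278.0 N = 376.3 kN

376.3 kN


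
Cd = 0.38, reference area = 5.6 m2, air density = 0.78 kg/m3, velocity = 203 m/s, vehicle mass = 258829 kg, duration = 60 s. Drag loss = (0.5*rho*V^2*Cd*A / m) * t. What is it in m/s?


D = 0.5 * 0.78 * 203^2 * 0.38 * 5.6 = 34200.17 N
a = 34200.17 / 258829 = 0.1321 m/s2
dV = 0.1321 * 60 = 7.9 m/s

7.9 m/s


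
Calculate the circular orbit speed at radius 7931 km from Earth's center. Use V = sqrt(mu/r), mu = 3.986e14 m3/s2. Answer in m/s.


V = sqrt(3.986e14 / 7931000) = 7089 m/s

7089 m/s


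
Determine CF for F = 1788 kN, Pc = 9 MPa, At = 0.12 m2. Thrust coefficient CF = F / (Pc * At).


CF = 1788000 / (9e6 * 0.12) = 1.66

1.66


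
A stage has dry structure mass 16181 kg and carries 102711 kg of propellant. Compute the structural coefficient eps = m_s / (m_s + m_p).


eps = 16181 / (16181 + 102711) = 0.1361

0.1361


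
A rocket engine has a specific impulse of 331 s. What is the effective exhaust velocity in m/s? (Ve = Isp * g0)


Ve = Isp * g0 = 331 * 9.81 = 3247.1 m/s

3247.1 m/s


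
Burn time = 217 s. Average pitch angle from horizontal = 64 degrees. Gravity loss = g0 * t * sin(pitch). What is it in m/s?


GL = 9.81 * 217 * sin(64 deg) = 1913 m/s

1913 m/s


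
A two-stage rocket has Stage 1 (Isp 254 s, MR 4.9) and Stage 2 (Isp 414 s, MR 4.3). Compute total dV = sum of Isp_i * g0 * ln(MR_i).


dV1 = 254 * 9.81 * ln(4.9) = 3960.0 m/s
dV2 = 414 * 9.81 * ln(4.3) = 5923.9 m/s
Total dV = 3960.0 + 5923.9 = 9883.9 m/s ~ 9884 m/s

9884 m/s


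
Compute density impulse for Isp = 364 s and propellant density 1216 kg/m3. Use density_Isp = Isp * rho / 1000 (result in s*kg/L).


rho*Isp = 364 * 1216 / 1000 = 443 s*kg/L

443 s*kg/L


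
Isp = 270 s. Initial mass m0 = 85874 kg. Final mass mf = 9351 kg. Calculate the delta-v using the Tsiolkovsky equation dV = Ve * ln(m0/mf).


Ve = 270 * 9.81 = 2648.7 m/s
dV = 2648.7 * ln(85874/9351) = 5873 m/s

5873 m/s


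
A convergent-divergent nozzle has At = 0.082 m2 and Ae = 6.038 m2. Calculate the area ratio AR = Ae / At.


AR = 6.038 / 0.082 = 73.6

73.6


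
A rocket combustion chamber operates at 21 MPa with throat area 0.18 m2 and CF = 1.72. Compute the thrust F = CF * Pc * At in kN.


F = 1.72 * 21e6 * 0.18 = 6.5016e+06 N = 6501.6 kN

6501.6 kN


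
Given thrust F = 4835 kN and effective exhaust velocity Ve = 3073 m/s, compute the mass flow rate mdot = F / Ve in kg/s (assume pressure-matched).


mdot = F / Ve = 4835000 / 3073 = 1573.4 kg/s

1573.4 kg/s


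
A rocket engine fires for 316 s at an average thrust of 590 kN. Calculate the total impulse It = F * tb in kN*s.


It = 590 * 316 = 186440 kN*s

186440 kN*s


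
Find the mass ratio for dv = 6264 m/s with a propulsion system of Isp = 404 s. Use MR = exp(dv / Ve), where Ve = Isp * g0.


Ve = 404 * 9.81 = 3963.24 m/s
MR = exp(6264 / 3963.24) = 4.858

4.858


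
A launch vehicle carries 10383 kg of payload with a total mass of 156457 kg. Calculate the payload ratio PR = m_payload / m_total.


PR = 10383 / 156457 = 0.0664

0.0664


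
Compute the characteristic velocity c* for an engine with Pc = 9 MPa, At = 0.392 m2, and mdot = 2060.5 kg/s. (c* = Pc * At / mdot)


c* = 9e6 * 0.392 / 2060.5 = 1712 m/s

1712 m/s


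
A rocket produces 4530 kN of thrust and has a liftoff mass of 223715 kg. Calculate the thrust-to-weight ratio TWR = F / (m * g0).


TWR = 4530000 / (223715 * 9.81) = 2.06

2.06


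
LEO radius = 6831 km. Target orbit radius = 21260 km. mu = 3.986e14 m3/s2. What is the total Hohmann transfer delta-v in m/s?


V1 = sqrt(mu/r1) = 7638.82 m/s
dV1 = V1*(sqrt(2*r2/(r1+r2)) - 1) = 1759.26 m/s
V2 = sqrt(mu/r2) = 4329.99 m/s
dV2 = V2*(1 - sqrt(2*r1/(r1+r2))) = 1310.31 m/s
Total dV = 3070 m/s

3070 m/s


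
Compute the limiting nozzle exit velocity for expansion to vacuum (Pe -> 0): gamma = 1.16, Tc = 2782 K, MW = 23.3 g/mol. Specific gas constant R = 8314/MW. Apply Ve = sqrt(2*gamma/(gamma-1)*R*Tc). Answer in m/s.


R = 8314 / 23.3 = 356.82 J/(kg.K)
Ve = sqrt(2 * 1.16 / (1.16 - 1) * 356.82 * 2782) = 3794 m/s

3794 m/s


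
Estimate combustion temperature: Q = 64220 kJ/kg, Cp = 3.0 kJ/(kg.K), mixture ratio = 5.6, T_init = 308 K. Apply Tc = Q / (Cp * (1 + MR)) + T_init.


Tc = 64220 / (3.0 * (1 + 5.6)) + 308 = 3551 K

3551 K


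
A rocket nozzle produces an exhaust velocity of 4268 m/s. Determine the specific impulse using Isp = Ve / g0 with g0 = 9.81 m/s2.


Isp = Ve / g0 = 4268 / 9.81 = 435.1 s

435.1 s


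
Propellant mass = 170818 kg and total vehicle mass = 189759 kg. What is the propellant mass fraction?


PMF = 170818 / 189759 = 0.9

0.9


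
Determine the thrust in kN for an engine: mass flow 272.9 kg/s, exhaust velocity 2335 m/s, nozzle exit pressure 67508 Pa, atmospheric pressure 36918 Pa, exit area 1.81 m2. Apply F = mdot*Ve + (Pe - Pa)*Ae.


F = 272.9 * 2335 + (67508 - 36918) * 1.81 = 692589.0 N = 692.6 kN

692.6 kN


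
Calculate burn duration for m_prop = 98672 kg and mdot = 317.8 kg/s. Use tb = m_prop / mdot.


tb = 98672 / 317.8 = 310.5 s

310.5 s


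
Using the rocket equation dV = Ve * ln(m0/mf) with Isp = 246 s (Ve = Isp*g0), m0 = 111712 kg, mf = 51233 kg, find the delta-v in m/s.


Ve = 246 * 9.81 = 2413.26 m/s
dV = 2413.26 * ln(111712/51233) = 1881 m/s

1881 m/s


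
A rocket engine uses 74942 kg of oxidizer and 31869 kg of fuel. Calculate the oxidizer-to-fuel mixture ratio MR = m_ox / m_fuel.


MR = 74942 / 31869 = 2.35

2.35


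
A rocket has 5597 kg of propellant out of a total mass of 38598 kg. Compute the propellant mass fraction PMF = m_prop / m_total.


PMF = 5597 / 38598 = 0.145

0.145


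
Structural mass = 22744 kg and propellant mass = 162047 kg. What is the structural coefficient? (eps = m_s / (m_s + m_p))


eps = 22744 / (22744 + 162047) = 0.1231

0.1231


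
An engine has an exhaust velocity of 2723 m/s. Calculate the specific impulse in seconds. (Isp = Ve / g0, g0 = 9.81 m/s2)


Isp = Ve / g0 = 2723 / 9.81 = 277.6 s

277.6 s


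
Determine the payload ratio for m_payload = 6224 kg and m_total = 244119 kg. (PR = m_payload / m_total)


PR = 6224 / 244119 = 0.0255

0.0255


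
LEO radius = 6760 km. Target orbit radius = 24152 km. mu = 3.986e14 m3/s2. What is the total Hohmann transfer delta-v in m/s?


V1 = sqrt(mu/r1) = 7678.83 m/s
dV1 = V1*(sqrt(2*r2/(r1+r2)) - 1) = 1920.11 m/s
V2 = sqrt(mu/r2) = 4062.49 m/s
dV2 = V2*(1 - sqrt(2*r1/(r1+r2))) = 1375.8 m/s
Total dV = 3296 m/s

3296 m/s


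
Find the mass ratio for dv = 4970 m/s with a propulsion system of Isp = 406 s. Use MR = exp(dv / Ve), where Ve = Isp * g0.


Ve = 406 * 9.81 = 3982.86 m/s
MR = exp(4970 / 3982.86) = 3.483

3.483


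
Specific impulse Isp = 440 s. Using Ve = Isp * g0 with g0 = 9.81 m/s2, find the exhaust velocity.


Ve = Isp * g0 = 440 * 9.81 = 4316.4 m/s

4316.4 m/s


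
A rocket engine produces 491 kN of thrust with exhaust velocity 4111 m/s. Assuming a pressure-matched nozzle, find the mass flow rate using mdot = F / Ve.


mdot = F / Ve = 491000 / 4111 = 119.4 kg/s

119.4 kg/s


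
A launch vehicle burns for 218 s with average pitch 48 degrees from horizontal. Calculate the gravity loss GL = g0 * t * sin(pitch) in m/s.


GL = 9.81 * 218 * sin(48 deg) = 1589 m/s

1589 m/s


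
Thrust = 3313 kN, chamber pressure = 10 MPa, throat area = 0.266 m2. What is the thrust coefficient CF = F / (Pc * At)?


CF = 3313000 / (10e6 * 0.266) = 1.25

1.25


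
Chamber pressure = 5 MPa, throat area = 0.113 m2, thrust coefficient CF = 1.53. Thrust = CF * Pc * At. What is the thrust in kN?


F = 1.53 * 5e6 * 0.113 = 864450.0 N = 864.5 kN

864.5 kN


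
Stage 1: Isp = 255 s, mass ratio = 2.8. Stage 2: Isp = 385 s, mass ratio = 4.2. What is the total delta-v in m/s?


dV1 = 255 * 9.81 * ln(2.8) = 2575.6 m/s
dV2 = 385 * 9.81 * ln(4.2) = 5420.1 m/s
Total dV = 2575.6 + 5420.1 = 7995.7 m/s ~ 7996 m/s

7996 m/s


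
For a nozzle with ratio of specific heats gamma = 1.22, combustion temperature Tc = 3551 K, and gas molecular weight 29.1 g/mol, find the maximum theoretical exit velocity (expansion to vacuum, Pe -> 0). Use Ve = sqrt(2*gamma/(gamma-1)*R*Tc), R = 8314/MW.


R = 8314 / 29.1 = 285.7 J/(kg.K)
Ve = sqrt(2 * 1.22 / (1.22 - 1) * 285.7 * 3551) = 3354 m/s

3354 m/s


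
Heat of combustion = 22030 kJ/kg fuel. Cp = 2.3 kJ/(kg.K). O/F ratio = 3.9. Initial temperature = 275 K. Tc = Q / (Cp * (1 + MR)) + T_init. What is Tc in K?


Tc = 22030 / (2.3 * (1 + 3.9)) + 275 = 2230 K

2230 K


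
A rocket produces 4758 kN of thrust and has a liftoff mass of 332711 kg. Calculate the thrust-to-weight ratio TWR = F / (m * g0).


TWR = 4758000 / (332711 * 9.81) = 1.46

1.46


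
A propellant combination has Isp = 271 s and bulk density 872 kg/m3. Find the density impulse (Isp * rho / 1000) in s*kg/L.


rho*Isp = 271 * 872 / 1000 = 236 s*kg/L

236 s*kg/L


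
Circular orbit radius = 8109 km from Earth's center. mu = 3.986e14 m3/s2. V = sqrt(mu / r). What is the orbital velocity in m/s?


V = sqrt(3.986e14 / 8109000) = 7011 m/s

7011 m/s


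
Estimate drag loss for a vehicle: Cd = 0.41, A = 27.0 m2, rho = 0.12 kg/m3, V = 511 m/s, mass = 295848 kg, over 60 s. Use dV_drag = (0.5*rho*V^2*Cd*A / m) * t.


D = 0.5 * 0.12 * 511^2 * 0.41 * 27.0 = 173436.57 N
a = 173436.57 / 295848 = 0.5862 m/s2
dV = 0.5862 * 60 = 35.2 m/s

35.2 m/s


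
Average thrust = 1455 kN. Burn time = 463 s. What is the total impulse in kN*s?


It = 1455 * 463 = 673665 kN*s

673665 kN*s


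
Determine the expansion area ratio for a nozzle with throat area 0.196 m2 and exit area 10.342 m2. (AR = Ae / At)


AR = 10.342 / 0.196 = 52.8

52.8


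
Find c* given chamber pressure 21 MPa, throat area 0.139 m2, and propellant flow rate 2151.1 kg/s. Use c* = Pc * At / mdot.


c* = 21e6 * 0.139 / 2151.1 = 1357 m/s

1357 m/s


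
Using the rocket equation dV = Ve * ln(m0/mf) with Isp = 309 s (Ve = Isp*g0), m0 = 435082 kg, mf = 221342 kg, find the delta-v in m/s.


Ve = 309 * 9.81 = 3031.29 m/s
dV = 3031.29 * ln(435082/221342) = 2049 m/s

2049 m/s


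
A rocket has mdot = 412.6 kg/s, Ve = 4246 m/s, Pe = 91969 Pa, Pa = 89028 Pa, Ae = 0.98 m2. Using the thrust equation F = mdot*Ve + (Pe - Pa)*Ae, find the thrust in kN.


F = 412.6 * 4246 + (91969 - 89028) * 0.98 = 1.7548e+06 N = 1754.8 kN

1754.8 kN


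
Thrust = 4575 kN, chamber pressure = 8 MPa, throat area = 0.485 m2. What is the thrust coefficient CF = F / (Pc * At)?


CF = 4575000 / (8e6 * 0.485) = 1.18

1.18


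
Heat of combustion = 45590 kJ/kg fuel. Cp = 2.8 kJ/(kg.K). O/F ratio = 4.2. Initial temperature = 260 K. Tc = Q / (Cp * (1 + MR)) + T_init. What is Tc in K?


Tc = 45590 / (2.8 * (1 + 4.2)) + 260 = 3391 K

3391 K


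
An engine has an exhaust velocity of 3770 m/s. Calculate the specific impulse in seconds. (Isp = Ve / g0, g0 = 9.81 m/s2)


Isp = Ve / g0 = 3770 / 9.81 = 384.3 s

384.3 s


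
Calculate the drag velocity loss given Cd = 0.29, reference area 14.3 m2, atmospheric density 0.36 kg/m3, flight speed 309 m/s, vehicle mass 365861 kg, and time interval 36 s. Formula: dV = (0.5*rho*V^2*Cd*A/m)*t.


D = 0.5 * 0.36 * 309^2 * 0.29 * 14.3 = 71272.75 N
a = 71272.75 / 365861 = 0.1948 m/s2
dV = 0.1948 * 36 = 7.0 m/s

7.0 m/s


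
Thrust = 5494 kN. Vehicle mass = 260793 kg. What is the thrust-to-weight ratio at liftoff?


TWR = 5494000 / (260793 * 9.81) = 2.15

2.15


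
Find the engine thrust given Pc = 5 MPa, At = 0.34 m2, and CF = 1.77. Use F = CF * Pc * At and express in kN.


F = 1.77 * 5e6 * 0.34 = 3.0090e+06 N = 3009.0 kN

3009.0 kN


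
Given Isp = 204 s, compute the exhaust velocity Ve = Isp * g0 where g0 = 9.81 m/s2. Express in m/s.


Ve = Isp * g0 = 204 * 9.81 = 2001.2 m/s

2001.2 m/s


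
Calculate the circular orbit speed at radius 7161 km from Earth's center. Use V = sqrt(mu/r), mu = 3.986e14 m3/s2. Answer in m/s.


V = sqrt(3.986e14 / 7161000) = 7461 m/s

7461 m/s


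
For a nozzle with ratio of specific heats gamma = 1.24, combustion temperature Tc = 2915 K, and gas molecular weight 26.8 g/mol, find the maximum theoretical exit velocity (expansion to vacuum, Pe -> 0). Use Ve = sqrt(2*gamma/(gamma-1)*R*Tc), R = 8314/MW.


R = 8314 / 26.8 = 310.22 J/(kg.K)
Ve = sqrt(2 * 1.24 / (1.24 - 1) * 310.22 * 2915) = 3057 m/s

3057 m/s


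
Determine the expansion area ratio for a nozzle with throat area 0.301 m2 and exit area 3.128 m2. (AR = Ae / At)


AR = 3.128 / 0.301 = 10.4

10.4


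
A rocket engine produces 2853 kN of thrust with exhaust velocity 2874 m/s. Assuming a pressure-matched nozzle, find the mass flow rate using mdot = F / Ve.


mdot = F / Ve = 2853000 / 2874 = 992.7 kg/s

992.7 kg/s


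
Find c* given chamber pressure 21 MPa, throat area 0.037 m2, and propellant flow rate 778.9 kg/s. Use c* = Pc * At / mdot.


c* = 21e6 * 0.037 / 778.9 = 998 m/s

998 m/s


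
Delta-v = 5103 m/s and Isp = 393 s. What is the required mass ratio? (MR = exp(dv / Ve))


Ve = 393 * 9.81 = 3855.33 m/s
MR = exp(5103 / 3855.33) = 3.757

3.757


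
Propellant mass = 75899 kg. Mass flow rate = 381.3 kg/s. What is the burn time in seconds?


tb = 75899 / 381.3 = 199.1 s

199.1 s


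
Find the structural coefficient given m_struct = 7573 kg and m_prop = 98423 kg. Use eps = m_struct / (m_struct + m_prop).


eps = 7573 / (7573 + 98423) = 0.0714

0.0714


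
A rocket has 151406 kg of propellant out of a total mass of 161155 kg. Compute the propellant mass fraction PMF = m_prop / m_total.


PMF = 151406 / 161155 = 0.94

0.94


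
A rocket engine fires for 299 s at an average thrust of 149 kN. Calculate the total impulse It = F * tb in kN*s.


It = 149 * 299 = 44551 kN*s

44551 kN*s


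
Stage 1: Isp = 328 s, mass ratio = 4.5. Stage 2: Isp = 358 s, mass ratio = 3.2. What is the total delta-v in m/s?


dV1 = 328 * 9.81 * ln(4.5) = 4839.6 m/s
dV2 = 358 * 9.81 * ln(3.2) = 4085.0 m/s
Total dV = 4839.6 + 4085.0 = 8924.6 m/s ~ 8925 m/s

8925 m/s


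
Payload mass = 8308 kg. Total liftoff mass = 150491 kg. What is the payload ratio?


PR = 8308 / 150491 = 0.0552

0.0552


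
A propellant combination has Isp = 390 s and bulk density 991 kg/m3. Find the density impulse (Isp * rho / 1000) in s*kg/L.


rho*Isp = 390 * 991 / 1000 = 386 s*kg/L

386 s*kg/L


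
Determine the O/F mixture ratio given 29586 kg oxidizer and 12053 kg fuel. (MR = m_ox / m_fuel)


MR = 29586 / 12053 = 2.45

2.45


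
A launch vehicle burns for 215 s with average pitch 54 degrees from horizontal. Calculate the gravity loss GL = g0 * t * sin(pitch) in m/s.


GL = 9.81 * 215 * sin(54 deg) = 1706 m/s

1706 m/s


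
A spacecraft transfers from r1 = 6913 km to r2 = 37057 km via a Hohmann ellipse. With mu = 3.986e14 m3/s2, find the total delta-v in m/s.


V1 = sqrt(mu/r1) = 7593.38 m/s
dV1 = V1*(sqrt(2*r2/(r1+r2)) - 1) = 2265.03 m/s
V2 = sqrt(mu/r2) = 3279.7 m/s
dV2 = V2*(1 - sqrt(2*r1/(r1+r2))) = 1440.6 m/s
Total dV = 3706 m/s

3706 m/s


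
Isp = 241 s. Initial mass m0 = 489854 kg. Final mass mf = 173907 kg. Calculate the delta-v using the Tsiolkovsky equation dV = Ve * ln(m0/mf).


Ve = 241 * 9.81 = 2364.21 m/s
dV = 2364.21 * ln(489854/173907) = 2448 m/s

2448 m/s


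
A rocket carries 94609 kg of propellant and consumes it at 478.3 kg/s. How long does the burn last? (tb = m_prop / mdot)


tb = 94609 / 478.3 = 197.8 s

197.8 s


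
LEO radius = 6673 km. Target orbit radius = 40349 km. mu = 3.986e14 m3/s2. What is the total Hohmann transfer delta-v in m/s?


V1 = sqrt(mu/r1) = 7728.73 m/s
dV1 = V1*(sqrt(2*r2/(r1+r2)) - 1) = 2396.13 m/s
V2 = sqrt(mu/r2) = 3143.06 m/s
dV2 = V2*(1 - sqrt(2*r1/(r1+r2))) = 1468.59 m/s
Total dV = 3865 m/s

3865 m/s


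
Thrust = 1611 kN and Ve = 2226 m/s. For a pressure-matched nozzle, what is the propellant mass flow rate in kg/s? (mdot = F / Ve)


mdot = F / Ve = 1611000 / 2226 = 723.7 kg/s

723.7 kg/s


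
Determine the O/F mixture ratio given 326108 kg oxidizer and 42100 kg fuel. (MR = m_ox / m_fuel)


MR = 326108 / 42100 = 7.75

7.75


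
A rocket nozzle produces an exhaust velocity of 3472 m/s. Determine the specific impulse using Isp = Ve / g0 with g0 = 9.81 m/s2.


Isp = Ve / g0 = 3472 / 9.81 = 353.9 s

353.9 s


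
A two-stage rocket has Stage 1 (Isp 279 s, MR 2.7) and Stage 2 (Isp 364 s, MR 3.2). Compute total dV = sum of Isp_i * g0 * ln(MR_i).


dV1 = 279 * 9.81 * ln(2.7) = 2718.5 m/s
dV2 = 364 * 9.81 * ln(3.2) = 4153.4 m/s
Total dV = 2718.5 + 4153.4 = 6871.9 m/s ~ 6872 m/s

6872 m/s


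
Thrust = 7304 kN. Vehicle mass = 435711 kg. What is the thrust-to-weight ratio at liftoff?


TWR = 7304000 / (435711 * 9.81) = 1.71

1.71
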